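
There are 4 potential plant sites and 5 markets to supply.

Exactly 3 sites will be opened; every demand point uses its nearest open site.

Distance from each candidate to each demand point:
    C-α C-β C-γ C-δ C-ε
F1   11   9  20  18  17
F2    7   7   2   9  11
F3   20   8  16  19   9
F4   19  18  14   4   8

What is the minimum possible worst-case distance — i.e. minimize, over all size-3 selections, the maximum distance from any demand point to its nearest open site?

Open {F1, F2, F4}.
  Farthest demand point is C-ε at distance 8 (to F4); all others are ≤ 8.
With {F2, F3, F4} the worst case is 8.
With {F1, F2, F3} the worst case is 9.
No size-3 selection achieves below 8.

8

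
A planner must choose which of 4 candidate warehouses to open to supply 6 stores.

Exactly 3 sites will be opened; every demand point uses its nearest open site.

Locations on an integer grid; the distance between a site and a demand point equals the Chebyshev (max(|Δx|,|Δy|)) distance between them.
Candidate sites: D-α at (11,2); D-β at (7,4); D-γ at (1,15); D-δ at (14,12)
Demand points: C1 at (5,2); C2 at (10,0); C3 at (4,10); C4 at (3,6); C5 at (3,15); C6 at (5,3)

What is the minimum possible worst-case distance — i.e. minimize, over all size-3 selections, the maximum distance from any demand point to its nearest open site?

Open {D-α, D-β, D-γ}.
  Farthest demand point is C3 at distance 5 (to D-γ); all others are ≤ 5.
With {D-β, D-γ, D-δ} the worst case is 5.
With {D-α, D-γ, D-δ} the worst case is 8.
No size-3 selection achieves below 5.

5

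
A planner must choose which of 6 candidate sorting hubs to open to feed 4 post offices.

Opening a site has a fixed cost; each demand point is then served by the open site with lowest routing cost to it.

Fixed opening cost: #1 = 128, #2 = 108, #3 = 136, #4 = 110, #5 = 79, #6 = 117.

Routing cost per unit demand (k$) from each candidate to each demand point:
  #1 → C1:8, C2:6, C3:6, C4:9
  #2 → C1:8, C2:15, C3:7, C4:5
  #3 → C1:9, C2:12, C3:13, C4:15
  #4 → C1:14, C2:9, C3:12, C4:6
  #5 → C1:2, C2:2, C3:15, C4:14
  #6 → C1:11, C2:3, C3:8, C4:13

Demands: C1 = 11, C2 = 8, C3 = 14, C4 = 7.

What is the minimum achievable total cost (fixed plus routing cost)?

Open {#2, #5}: assign each demand point to its cheapest open site.
  C1→#5 11×2=22, C2→#5 8×2=16, C3→#2 14×7=98, C4→#2 7×5=35
  routing cost 171, fixed 187 → total 358.
Compare {#1, #5}: routing cost 185 + fixed 207 = 392.
Compare {#1}: routing cost 283 + fixed 128 = 411.
Compare {#5}: routing cost 346 + fixed 79 = 425.
All other subsets cost ≥ 392. Minimum total cost: 358.

358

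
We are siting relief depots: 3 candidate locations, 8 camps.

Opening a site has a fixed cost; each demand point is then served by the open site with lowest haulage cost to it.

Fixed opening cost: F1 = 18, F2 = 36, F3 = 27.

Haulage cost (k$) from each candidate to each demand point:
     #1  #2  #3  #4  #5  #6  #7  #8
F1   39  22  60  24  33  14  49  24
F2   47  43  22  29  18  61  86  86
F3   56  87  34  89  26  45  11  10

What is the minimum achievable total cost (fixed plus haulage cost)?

225

Open {F1, F3}: assign each demand point to its cheapest open site.
  #1→F1 39, #2→F1 22, #3→F3 34, #4→F1 24, #5→F3 26, #6→F1 14, #7→F3 11, #8→F3 10
  haulage cost 180, fixed 45 → total 225.
Compare {F1, F2, F3}: haulage cost 160 + fixed 81 = 241.
Compare {F1, F2}: haulage cost 212 + fixed 54 = 266.
Compare {F1}: haulage cost 265 + fixed 18 = 283.
All other subsets cost ≥ 241. Minimum total cost: 225.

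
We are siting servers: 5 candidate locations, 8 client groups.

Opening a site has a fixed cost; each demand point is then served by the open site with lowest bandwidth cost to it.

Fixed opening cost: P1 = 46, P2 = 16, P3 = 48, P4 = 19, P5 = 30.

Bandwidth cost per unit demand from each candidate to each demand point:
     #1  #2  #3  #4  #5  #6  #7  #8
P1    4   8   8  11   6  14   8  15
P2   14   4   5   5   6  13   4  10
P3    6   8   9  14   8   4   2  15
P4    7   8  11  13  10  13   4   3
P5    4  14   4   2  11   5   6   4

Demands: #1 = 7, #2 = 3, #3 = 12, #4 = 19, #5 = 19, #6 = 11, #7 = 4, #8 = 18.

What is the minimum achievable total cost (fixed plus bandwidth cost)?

Open {P2, P5}: assign each demand point to its cheapest open site.
  #1→P5 7×4=28, #2→P2 3×4=12, #3→P5 12×4=48, #4→P5 19×2=38, #5→P2 19×6=114, #6→P5 11×5=55, #7→P2 4×4=16, #8→P5 18×4=72
  bandwidth cost 383, fixed 46 → total 429.
Compare {P2, P4, P5}: bandwidth cost 365 + fixed 65 = 430.
Compare {P2, P3, P5}: bandwidth cost 364 + fixed 94 = 458.
Compare {P2, P3, P4, P5}: bandwidth cost 346 + fixed 113 = 459.
All other subsets cost ≥ 430. Minimum total cost: 429.

429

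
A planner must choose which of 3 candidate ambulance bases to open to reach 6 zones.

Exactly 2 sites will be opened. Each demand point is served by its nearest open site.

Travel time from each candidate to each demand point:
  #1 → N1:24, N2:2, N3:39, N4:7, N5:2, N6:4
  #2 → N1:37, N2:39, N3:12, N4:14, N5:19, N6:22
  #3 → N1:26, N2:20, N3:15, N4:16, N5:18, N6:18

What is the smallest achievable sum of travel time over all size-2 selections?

51

Open {#1, #2}.
  N1→#1 24, N2→#1 2, N3→#2 12, N4→#1 7, N5→#1 2, N6→#1 4  ⇒ total 51.
Compare {#1, #3}: total 54.
Compare {#2, #3}: total 108.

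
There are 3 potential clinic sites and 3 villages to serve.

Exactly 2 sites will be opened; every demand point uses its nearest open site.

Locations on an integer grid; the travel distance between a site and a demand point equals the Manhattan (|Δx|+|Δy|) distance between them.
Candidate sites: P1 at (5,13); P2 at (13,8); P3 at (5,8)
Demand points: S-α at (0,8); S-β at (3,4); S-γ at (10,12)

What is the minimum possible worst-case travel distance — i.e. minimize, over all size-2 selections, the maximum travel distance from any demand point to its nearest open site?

6

Open {P1, P3}.
  Farthest demand point is S-β at travel distance 6 (to P3); all others are ≤ 6.
With {P2, P3} the worst case is 7.
With {P1, P2} the worst case is 11.
No size-2 selection achieves below 6.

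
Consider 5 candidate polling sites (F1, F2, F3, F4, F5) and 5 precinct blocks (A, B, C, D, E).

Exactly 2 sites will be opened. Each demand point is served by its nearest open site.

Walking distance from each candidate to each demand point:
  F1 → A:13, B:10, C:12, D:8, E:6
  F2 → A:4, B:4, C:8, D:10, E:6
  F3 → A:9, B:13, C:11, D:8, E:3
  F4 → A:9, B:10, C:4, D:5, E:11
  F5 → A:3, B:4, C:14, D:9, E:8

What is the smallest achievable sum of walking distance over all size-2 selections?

23

Open {F2, F4}.
  A→F2 4, B→F2 4, C→F4 4, D→F4 5, E→F2 6  ⇒ total 23.
Compare {F4, F5}: total 24.
Compare {F2, F3}: total 27.
No size-2 selection does better; minimum is 23.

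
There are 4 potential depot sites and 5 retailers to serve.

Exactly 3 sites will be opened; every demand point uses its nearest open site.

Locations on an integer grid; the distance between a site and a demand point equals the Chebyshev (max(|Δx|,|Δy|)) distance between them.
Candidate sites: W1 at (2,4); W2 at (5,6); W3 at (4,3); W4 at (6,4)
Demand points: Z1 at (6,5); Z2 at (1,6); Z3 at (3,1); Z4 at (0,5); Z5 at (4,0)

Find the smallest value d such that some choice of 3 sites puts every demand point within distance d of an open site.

Open {W1, W2, W3}.
  Farthest demand point is Z5 at distance 3 (to W3); all others are ≤ 3.
With {W1, W3, W4} the worst case is 3.
With {W1, W2, W4} the worst case is 4.
No size-3 selection achieves below 3.

3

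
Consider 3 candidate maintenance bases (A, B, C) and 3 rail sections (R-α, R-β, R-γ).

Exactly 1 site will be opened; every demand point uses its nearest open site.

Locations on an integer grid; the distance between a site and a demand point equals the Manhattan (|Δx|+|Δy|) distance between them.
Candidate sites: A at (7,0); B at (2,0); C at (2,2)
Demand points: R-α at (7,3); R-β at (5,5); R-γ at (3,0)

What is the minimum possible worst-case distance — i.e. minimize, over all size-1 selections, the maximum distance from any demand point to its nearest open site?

Open {C}.
  Farthest demand point is R-α at distance 6 (to C); all others are ≤ 6.
With {A} the worst case is 7.
With {B} the worst case is 8.
No size-1 selection achieves below 6.

6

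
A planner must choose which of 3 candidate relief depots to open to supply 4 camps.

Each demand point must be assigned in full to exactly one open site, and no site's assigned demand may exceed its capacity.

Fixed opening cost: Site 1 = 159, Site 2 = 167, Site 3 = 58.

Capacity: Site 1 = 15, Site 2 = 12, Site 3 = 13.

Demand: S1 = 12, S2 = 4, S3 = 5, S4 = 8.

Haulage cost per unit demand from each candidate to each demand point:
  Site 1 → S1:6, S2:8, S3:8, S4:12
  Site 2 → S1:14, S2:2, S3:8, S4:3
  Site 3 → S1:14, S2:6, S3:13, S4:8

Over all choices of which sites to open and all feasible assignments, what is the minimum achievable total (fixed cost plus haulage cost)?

553

Open {Site 1, Site 2, Site 3}; cheapest assignment that respects the capacities:
  Site 1 (cap 15, load 12): S1 — cost 12×6 = 72
  Site 2 (cap 12, load 12): S2, S4 — cost 4×2 + 8×3 = 32
  Site 3 (cap 13, load 5): S3 — cost 5×13 = 65
  Shipping 169, fixed 384 → total 553.
  Any other capacity-feasible assignment to {Site 1, Site 2, Site 3} ships for at least 169.
Total demand is 29 and no other set of sites has combined capacity ≥ 29, so {Site 1, Site 2, Site 3} is the only feasible choice of open sites. Minimum: 553.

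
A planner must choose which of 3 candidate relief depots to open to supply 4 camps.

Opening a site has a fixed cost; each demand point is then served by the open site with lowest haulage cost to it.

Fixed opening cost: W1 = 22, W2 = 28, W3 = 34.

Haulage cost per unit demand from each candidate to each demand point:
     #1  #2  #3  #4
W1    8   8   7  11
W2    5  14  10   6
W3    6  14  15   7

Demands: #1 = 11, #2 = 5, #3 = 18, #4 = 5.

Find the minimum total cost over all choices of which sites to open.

301

Open {W1, W2}: assign each demand point to its cheapest open site.
  #1→W2 11×5=55, #2→W1 5×8=40, #3→W1 18×7=126, #4→W2 5×6=30
  haulage cost 251, fixed 50 → total 301.
Compare {W1, W3}: haulage cost 267 + fixed 56 = 323.
Compare {W1}: haulage cost 309 + fixed 22 = 331.
Compare {W1, W2, W3}: haulage cost 251 + fixed 84 = 335.
All other subsets cost ≥ 323. Minimum total cost: 301.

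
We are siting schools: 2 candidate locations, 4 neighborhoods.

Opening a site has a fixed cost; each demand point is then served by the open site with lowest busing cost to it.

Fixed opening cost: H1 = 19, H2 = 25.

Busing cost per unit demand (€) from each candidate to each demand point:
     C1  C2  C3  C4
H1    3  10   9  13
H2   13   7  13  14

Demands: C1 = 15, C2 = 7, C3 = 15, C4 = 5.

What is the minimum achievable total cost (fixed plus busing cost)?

334

Open {H1}: assign each demand point to its cheapest open site.
  C1→H1 15×3=45, C2→H1 7×10=70, C3→H1 15×9=135, C4→H1 5×13=65
  busing cost 315, fixed 19 → total 334.
Compare {H1, H2}: busing cost 294 + fixed 44 = 338.
Compare {H2}: busing cost 509 + fixed 25 = 534.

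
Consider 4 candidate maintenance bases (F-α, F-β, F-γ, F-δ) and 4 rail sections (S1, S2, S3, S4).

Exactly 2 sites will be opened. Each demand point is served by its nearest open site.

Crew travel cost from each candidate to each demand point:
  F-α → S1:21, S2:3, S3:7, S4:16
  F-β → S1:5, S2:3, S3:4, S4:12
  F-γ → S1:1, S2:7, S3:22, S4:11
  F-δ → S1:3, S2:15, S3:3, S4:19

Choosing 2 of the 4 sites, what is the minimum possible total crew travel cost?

19

Open {F-β, F-γ}.
  S1→F-γ 1, S2→F-β 3, S3→F-β 4, S4→F-γ 11  ⇒ total 19.
Compare {F-β, F-δ}: total 21.
Compare {F-α, F-γ}: total 22.
No size-2 selection does better; minimum is 19.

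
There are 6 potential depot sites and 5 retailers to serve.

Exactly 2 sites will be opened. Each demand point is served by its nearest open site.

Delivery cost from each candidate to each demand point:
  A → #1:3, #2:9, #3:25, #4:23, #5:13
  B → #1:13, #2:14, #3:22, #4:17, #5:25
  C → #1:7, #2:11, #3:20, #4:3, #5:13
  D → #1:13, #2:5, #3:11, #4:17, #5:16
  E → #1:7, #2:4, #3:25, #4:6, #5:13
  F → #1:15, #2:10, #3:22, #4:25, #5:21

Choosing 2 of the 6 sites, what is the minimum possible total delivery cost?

Open {C, D}.
  #1→C 7, #2→D 5, #3→D 11, #4→C 3, #5→C 13  ⇒ total 39.
Compare {D, E}: total 41.
Compare {C, E}: total 47.
No size-2 selection does better; minimum is 39.

39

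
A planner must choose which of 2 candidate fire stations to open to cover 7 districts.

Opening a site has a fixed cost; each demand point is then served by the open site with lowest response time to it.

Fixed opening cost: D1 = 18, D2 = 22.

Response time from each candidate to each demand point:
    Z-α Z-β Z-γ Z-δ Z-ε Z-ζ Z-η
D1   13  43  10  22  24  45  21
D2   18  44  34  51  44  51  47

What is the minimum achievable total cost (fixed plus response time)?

Open {D1}: assign each demand point to its cheapest open site.
  Z-α→D1 13, Z-β→D1 43, Z-γ→D1 10, Z-δ→D1 22, Z-ε→D1 24, Z-ζ→D1 45, Z-η→D1 21
  response time 178, fixed 18 → total 196.
Compare {D1, D2}: response time 178 + fixed 40 = 218.
Compare {D2}: response time 289 + fixed 22 = 311.

196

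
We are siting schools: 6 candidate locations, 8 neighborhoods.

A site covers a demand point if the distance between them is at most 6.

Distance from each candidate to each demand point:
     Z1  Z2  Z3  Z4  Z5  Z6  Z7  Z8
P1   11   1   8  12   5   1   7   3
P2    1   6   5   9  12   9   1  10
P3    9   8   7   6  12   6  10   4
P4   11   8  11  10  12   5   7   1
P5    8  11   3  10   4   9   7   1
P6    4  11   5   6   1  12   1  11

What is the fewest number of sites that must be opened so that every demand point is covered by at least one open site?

Coverage sets (demand points within 6 of each site):
  P1: {Z2, Z5, Z6, Z8}
  P2: {Z1, Z2, Z3, Z7}
  P3: {Z4, Z6, Z8}
  P4: {Z6, Z8}
  P5: {Z3, Z5, Z8}
  P6: {Z1, Z3, Z4, Z5, Z7}
No single site covers all 8 demand points.
But {P1, P6} covers everything, so the minimum is 2.

2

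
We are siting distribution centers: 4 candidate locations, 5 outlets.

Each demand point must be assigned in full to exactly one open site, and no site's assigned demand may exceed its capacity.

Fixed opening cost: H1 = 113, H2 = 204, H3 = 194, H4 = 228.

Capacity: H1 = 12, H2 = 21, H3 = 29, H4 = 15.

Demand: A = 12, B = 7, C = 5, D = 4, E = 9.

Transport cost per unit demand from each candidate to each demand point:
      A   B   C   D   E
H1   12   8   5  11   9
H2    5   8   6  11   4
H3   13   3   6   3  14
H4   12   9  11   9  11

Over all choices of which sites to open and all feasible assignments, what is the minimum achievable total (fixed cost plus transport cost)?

Open {H2, H3}; cheapest assignment that respects the capacities:
  H2 (cap 21, load 21): A, E — cost 12×5 + 9×4 = 96
  H3 (cap 29, load 16): B, C, D — cost 7×3 + 5×6 + 4×3 = 63
  Shipping 159, fixed 398 → total 557.
  Any other capacity-feasible assignment to {H2, H3} ships for at least 159.
Compare {H1, H3}: its best feasible assignment gives total 607.
Compare {H1, H2, H3}: its best feasible assignment gives total 665.
Every other set of open sites that can feasibly serve all demand totals ≥ 607 even under its best assignment. Minimum: 557.

557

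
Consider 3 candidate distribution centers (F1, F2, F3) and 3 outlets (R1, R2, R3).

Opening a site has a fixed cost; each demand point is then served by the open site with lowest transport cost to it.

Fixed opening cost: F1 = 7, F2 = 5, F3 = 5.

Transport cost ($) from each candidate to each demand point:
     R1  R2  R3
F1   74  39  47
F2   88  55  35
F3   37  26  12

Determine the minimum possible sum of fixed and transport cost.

Open {F3}: assign each demand point to its cheapest open site.
  R1→F3 37, R2→F3 26, R3→F3 12
  transport cost 75, fixed 5 → total 80.
Compare {F2, F3}: transport cost 75 + fixed 10 = 85.
Compare {F1, F3}: transport cost 75 + fixed 12 = 87.
Compare {F1, F2, F3}: transport cost 75 + fixed 17 = 92.
All other subsets cost ≥ 85. Minimum total cost: 80.

80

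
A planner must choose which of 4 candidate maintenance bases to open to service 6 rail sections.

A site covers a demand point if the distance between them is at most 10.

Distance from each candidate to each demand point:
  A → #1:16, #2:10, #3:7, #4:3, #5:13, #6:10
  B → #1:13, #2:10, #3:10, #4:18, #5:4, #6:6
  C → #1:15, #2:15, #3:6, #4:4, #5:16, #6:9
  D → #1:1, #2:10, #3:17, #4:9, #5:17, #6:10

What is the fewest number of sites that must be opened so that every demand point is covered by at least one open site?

2

Coverage sets (demand points within 10 of each site):
  A: {#2, #3, #4, #6}
  B: {#2, #3, #5, #6}
  C: {#3, #4, #6}
  D: {#1, #2, #4, #6}
No single site covers all 6 demand points.
But {B, D} covers everything, so the minimum is 2.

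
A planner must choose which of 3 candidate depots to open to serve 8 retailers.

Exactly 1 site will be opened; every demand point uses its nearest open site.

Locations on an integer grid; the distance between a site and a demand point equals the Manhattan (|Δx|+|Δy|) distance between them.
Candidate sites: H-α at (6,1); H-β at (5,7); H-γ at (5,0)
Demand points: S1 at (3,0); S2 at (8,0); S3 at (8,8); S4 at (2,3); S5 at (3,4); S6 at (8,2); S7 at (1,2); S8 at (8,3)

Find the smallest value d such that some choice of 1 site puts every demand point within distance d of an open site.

Open {H-α}.
  Farthest demand point is S3 at distance 9 (to H-α); all others are ≤ 9.
With {H-β} the worst case is 10.
With {H-γ} the worst case is 11.
No size-1 selection achieves below 9.

9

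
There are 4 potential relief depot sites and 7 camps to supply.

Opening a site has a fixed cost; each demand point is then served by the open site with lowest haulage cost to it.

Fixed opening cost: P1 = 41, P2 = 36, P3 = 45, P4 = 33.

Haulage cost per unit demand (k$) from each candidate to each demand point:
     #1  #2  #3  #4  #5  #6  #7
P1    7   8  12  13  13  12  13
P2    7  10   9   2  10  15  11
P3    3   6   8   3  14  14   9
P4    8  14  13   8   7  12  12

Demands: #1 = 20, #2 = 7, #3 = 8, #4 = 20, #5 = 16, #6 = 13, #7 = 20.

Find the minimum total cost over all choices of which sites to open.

752

Open {P3, P4}: assign each demand point to its cheapest open site.
  #1→P3 20×3=60, #2→P3 7×6=42, #3→P3 8×8=64, #4→P3 20×3=60, #5→P4 16×7=112, #6→P4 13×12=156, #7→P3 20×9=180
  haulage cost 674, fixed 78 → total 752.
Compare {P2, P3, P4}: haulage cost 654 + fixed 114 = 768.
Compare {P1, P3, P4}: haulage cost 674 + fixed 119 = 793.
Compare {P2, P3}: haulage cost 728 + fixed 81 = 809.
All other subsets cost ≥ 768. Minimum total cost: 752.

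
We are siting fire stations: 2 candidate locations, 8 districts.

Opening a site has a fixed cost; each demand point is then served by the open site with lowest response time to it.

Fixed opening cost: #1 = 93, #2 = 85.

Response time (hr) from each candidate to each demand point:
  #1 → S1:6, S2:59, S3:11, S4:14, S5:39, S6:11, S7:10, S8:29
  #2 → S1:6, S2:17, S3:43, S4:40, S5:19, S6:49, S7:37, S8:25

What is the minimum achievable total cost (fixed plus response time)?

272

Open {#1}: assign each demand point to its cheapest open site.
  S1→#1 6, S2→#1 59, S3→#1 11, S4→#1 14, S5→#1 39, S6→#1 11, S7→#1 10, S8→#1 29
  response time 179, fixed 93 → total 272.
Compare {#1, #2}: response time 113 + fixed 178 = 291.
Compare {#2}: response time 236 + fixed 85 = 321.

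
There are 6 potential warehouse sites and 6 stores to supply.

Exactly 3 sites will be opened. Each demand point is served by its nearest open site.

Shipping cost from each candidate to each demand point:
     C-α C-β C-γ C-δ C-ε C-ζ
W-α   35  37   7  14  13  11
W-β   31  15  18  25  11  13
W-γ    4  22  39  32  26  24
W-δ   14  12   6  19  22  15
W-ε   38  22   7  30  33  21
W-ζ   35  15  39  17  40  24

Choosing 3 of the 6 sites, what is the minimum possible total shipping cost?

60

Open {W-α, W-γ, W-δ}.
  C-α→W-γ 4, C-β→W-δ 12, C-γ→W-δ 6, C-δ→W-α 14, C-ε→W-α 13, C-ζ→W-α 11  ⇒ total 60.
Compare {W-α, W-β, W-γ}: total 62.
Compare {W-α, W-γ, W-ζ}: total 64.
No size-3 selection does better; minimum is 60.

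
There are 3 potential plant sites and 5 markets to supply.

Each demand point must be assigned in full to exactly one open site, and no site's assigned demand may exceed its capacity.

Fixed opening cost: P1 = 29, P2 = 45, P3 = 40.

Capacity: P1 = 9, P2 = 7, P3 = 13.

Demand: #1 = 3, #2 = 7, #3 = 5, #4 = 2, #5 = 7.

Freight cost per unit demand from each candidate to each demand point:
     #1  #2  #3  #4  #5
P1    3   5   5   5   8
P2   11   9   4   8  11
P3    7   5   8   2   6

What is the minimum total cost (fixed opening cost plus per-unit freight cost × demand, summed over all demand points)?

236

Open {P1, P2, P3}; cheapest assignment that respects the capacities:
  P1 (cap 9, load 7): #2 — cost 7×5 = 35
  P2 (cap 7, load 5): #3 — cost 5×4 = 20
  P3 (cap 13, load 12): #1, #4, #5 — cost 3×7 + 2×2 + 7×6 = 67
  Shipping 122, fixed 114 → total 236.
  Any other capacity-feasible assignment to {P1, P2, P3} ships for at least 122.
Total demand is 24 and no other set of sites has combined capacity ≥ 24, so {P1, P2, P3} is the only feasible choice of open sites. Minimum: 236.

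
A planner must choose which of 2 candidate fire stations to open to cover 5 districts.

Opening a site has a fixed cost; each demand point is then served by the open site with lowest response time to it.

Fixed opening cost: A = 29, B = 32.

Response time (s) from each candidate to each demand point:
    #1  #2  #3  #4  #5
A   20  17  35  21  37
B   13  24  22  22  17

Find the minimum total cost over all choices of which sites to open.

Open {B}: assign each demand point to its cheapest open site.
  #1→B 13, #2→B 24, #3→B 22, #4→B 22, #5→B 17
  response time 98, fixed 32 → total 130.
Compare {A, B}: response time 90 + fixed 61 = 151.
Compare {A}: response time 130 + fixed 29 = 159.

130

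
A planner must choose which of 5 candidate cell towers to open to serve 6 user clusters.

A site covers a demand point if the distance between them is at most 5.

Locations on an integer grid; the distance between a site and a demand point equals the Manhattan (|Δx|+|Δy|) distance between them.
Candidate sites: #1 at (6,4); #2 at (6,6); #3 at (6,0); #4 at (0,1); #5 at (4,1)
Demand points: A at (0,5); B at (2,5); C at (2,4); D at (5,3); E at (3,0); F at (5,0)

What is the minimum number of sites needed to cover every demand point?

2

Coverage sets (demand points within 5 of each site):
  #1: {B, C, D, F}
  #2: {B, D}
  #3: {D, E, F}
  #4: {A, C, E}
  #5: {C, D, E, F}
No single site covers all 6 demand points.
But {#1, #4} covers everything, so the minimum is 2.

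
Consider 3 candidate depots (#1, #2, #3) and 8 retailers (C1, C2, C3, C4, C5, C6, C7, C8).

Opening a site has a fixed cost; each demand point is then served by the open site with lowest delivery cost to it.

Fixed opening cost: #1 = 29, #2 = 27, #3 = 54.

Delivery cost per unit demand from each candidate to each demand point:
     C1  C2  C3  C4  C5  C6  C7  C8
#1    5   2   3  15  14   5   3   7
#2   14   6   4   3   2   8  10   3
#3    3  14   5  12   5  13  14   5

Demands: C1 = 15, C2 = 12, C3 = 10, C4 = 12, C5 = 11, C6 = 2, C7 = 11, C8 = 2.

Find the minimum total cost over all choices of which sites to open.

Open {#1, #2}: assign each demand point to its cheapest open site.
  C1→#1 15×5=75, C2→#1 12×2=24, C3→#1 10×3=30, C4→#2 12×3=36, C5→#2 11×2=22, C6→#1 2×5=10, C7→#1 11×3=33, C8→#2 2×3=6
  delivery cost 236, fixed 56 → total 292.
Compare {#1, #2, #3}: delivery cost 206 + fixed 110 = 316.
Compare {#2, #3}: delivery cost 347 + fixed 81 = 428.
Compare {#1, #3}: delivery cost 351 + fixed 83 = 434.
All other subsets cost ≥ 316. Minimum total cost: 292.

292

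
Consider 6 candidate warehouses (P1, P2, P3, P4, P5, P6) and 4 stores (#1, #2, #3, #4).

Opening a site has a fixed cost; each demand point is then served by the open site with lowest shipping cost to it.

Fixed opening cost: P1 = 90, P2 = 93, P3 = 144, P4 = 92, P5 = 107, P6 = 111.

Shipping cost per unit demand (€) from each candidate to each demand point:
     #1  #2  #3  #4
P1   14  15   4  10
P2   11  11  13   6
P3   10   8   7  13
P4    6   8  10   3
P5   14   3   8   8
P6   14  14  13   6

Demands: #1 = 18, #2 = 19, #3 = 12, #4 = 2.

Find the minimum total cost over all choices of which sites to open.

466

Open {P4, P5}: assign each demand point to its cheapest open site.
  #1→P4 18×6=108, #2→P5 19×3=57, #3→P5 12×8=96, #4→P4 2×3=6
  shipping cost 267, fixed 199 → total 466.
Compare {P4}: shipping cost 386 + fixed 92 = 478.
Compare {P1, P4}: shipping cost 314 + fixed 182 = 496.
Compare {P1, P4, P5}: shipping cost 219 + fixed 289 = 508.
All other subsets cost ≥ 478. Minimum total cost: 466.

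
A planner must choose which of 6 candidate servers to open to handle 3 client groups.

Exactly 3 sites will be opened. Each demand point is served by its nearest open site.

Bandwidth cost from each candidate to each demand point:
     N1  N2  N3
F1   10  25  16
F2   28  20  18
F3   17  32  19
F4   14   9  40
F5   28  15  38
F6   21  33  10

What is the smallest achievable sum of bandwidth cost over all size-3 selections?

29

Open {F1, F4, F6}.
  N1→F1 10, N2→F4 9, N3→F6 10  ⇒ total 29.
Compare {F2, F4, F6}: total 33.
Compare {F3, F4, F6}: total 33.
No size-3 selection does better; minimum is 29.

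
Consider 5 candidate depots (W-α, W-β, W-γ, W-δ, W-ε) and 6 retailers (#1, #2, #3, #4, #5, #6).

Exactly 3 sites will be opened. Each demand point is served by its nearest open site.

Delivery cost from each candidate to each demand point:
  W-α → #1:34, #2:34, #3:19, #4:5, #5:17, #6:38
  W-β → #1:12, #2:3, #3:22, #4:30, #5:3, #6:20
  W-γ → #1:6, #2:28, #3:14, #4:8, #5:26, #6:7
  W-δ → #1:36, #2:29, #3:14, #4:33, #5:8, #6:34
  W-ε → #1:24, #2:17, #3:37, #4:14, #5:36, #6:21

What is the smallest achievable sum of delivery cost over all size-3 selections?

Open {W-α, W-β, W-γ}.
  #1→W-γ 6, #2→W-β 3, #3→W-γ 14, #4→W-α 5, #5→W-β 3, #6→W-γ 7  ⇒ total 38.
Compare {W-β, W-γ, W-δ}: total 41.
Compare {W-β, W-γ, W-ε}: total 41.
No size-3 selection does better; minimum is 38.

38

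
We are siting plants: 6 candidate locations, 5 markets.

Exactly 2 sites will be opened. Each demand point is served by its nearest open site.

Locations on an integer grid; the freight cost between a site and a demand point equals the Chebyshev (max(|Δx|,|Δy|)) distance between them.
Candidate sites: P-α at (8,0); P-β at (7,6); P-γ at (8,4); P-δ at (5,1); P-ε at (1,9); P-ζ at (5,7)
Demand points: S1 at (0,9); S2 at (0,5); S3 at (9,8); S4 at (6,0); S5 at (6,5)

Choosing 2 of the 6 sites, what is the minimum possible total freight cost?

14

Open {P-β, P-ε}.
  S1→P-ε 1, S2→P-ε 4, S3→P-β 2, S4→P-β 6, S5→P-β 1  ⇒ total 14.
Compare {P-γ, P-ε}: total 15.
Compare {P-β, P-δ}: total 16.
No size-2 selection does better; minimum is 14.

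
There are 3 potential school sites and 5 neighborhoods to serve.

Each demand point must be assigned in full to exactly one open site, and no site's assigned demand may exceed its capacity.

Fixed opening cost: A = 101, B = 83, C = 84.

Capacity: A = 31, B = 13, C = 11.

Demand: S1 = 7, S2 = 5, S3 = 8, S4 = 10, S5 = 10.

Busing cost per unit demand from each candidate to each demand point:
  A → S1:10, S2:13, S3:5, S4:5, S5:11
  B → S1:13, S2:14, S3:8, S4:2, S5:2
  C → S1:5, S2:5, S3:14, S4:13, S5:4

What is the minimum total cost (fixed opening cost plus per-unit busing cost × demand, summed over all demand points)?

Open {A, B}; cheapest assignment that respects the capacities:
  A (cap 31, load 30): S1, S2, S3, S4 — cost 7×10 + 5×13 + 8×5 + 10×5 = 225
  B (cap 13, load 10): S5 — cost 10×2 = 20
  Shipping 245, fixed 184 → total 429.
  Any other capacity-feasible assignment to {A, B} ships for at least 245.
Compare {A, C}: its best feasible assignment gives total 450.
Compare {A, B, C}: its best feasible assignment gives total 473.
Every other set of open sites that can feasibly serve all demand totals ≥ 450 even under its best assignment. Minimum: 429.

429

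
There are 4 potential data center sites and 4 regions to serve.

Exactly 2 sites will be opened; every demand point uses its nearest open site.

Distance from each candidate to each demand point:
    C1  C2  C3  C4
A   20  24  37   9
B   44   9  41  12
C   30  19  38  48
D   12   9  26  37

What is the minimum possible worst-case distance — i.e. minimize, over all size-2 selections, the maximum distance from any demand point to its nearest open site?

26

Open {A, D}.
  Farthest demand point is C3 at distance 26 (to D); all others are ≤ 26.
With {B, D} the worst case is 26.
With {A, B} the worst case is 37.
No size-2 selection achieves below 26.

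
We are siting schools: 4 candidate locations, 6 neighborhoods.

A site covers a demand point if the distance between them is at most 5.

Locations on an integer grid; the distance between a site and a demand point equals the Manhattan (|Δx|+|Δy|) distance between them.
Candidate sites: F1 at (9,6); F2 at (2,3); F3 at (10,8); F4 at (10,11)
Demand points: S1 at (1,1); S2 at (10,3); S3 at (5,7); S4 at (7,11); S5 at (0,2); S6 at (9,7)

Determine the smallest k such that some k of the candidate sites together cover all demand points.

3

Coverage sets (demand points within 5 of each site):
  F1: {S2, S3, S6}
  F2: {S1, S5}
  F3: {S2, S6}
  F4: {S4, S6}
No 2 sites suffice: every size-2 union leaves at least one demand point uncovered.
But {F1, F2, F4} covers everything, so the minimum is 3.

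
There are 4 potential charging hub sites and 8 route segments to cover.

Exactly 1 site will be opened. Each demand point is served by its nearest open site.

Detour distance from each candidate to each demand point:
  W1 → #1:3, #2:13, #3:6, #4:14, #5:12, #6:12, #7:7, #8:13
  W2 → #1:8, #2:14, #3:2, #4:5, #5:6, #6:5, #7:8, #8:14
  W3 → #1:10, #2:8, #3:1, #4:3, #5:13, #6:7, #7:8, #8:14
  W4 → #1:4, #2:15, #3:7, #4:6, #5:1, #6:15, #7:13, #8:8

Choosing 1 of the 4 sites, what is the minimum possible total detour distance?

Open {W2}.
  #1→W2 8, #2→W2 14, #3→W2 2, #4→W2 5, #5→W2 6, #6→W2 5, #7→W2 8, #8→W2 14  ⇒ total 62.
Compare {W3}: total 64.
Compare {W4}: total 69.
No size-1 selection does better; minimum is 62.

62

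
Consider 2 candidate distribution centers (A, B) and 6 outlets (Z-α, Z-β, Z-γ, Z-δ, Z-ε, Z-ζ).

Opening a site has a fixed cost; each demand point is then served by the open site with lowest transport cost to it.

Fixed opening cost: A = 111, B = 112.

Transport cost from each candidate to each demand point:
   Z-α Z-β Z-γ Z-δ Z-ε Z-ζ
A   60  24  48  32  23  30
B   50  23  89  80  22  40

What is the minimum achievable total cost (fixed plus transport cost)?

Open {A}: assign each demand point to its cheapest open site.
  Z-α→A 60, Z-β→A 24, Z-γ→A 48, Z-δ→A 32, Z-ε→A 23, Z-ζ→A 30
  transport cost 217, fixed 111 → total 328.
Compare {B}: transport cost 304 + fixed 112 = 416.
Compare {A, B}: transport cost 205 + fixed 223 = 428.

328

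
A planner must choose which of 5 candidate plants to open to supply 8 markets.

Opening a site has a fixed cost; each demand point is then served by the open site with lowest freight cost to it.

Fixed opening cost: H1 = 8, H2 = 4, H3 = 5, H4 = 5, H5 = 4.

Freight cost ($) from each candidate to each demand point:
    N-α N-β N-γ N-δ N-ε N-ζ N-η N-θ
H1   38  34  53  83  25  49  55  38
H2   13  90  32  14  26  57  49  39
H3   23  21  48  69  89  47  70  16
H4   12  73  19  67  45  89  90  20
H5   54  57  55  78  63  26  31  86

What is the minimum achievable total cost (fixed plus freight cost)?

Open {H2, H3, H4, H5}: assign each demand point to its cheapest open site.
  N-α→H4 12, N-β→H3 21, N-γ→H4 19, N-δ→H2 14, N-ε→H2 26, N-ζ→H5 26, N-η→H5 31, N-θ→H3 16
  freight cost 165, fixed 18 → total 183.
Compare {H1, H2, H3, H4, H5}: freight cost 164 + fixed 26 = 190.
Compare {H2, H3, H5}: freight cost 179 + fixed 13 = 192.
Compare {H1, H2, H3, H5}: freight cost 178 + fixed 21 = 199.
All other subsets cost ≥ 190. Minimum total cost: 183.

183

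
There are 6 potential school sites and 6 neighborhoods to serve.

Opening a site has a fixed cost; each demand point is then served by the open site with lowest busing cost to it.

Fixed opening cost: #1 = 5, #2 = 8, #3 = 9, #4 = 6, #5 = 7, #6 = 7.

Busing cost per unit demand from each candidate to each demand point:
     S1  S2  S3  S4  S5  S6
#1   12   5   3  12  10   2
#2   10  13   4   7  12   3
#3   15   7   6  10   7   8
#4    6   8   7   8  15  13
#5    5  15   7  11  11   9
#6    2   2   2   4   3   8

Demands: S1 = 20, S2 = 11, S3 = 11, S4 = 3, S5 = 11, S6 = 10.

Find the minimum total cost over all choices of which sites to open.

161

Open {#1, #6}: assign each demand point to its cheapest open site.
  S1→#6 20×2=40, S2→#6 11×2=22, S3→#6 11×2=22, S4→#6 3×4=12, S5→#6 11×3=33, S6→#1 10×2=20
  busing cost 149, fixed 12 → total 161.
Compare {#1, #4, #6}: busing cost 149 + fixed 18 = 167.
Compare {#1, #5, #6}: busing cost 149 + fixed 19 = 168.
Compare {#1, #2, #6}: busing cost 149 + fixed 20 = 169.
All other subsets cost ≥ 167. Minimum total cost: 161.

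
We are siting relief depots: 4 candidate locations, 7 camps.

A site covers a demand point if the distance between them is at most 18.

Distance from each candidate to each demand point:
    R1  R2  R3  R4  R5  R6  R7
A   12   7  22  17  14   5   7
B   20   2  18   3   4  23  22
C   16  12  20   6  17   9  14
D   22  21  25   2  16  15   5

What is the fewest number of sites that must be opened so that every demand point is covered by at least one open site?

2

Coverage sets (demand points within 18 of each site):
  A: {R1, R2, R4, R5, R6, R7}
  B: {R2, R3, R4, R5}
  C: {R1, R2, R4, R5, R6, R7}
  D: {R4, R5, R6, R7}
No single site covers all 7 demand points.
But {A, B} covers everything, so the minimum is 2.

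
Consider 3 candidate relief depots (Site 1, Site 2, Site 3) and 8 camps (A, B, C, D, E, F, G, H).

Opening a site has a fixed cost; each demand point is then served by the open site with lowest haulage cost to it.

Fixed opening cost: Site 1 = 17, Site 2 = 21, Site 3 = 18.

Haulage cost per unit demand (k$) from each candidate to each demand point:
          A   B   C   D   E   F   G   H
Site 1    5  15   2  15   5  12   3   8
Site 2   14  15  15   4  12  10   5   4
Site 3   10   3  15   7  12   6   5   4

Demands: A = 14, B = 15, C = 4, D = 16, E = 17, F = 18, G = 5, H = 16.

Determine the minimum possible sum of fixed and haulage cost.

515

Open {Site 1, Site 2, Site 3}: assign each demand point to its cheapest open site.
  A→Site 1 14×5=70, B→Site 3 15×3=45, C→Site 1 4×2=8, D→Site 2 16×4=64, E→Site 1 17×5=85, F→Site 3 18×6=108, G→Site 1 5×3=15, H→Site 2 16×4=64
  haulage cost 459, fixed 56 → total 515.
Compare {Site 1, Site 3}: haulage cost 507 + fixed 35 = 542.
Compare {Site 1, Site 2}: haulage cost 711 + fixed 38 = 749.
Compare {Site 2, Site 3}: haulage cost 710 + fixed 39 = 749.
All other subsets cost ≥ 542. Minimum total cost: 515.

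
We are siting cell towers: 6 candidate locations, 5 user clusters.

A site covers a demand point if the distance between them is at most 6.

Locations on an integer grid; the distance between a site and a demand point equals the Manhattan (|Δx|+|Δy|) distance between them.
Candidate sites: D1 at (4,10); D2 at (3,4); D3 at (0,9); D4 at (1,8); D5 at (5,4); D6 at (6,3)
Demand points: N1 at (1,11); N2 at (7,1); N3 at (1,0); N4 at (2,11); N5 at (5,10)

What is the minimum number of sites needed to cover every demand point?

3

Coverage sets (demand points within 6 of each site):
  D1: {N1, N4, N5}
  D2: {N3}
  D3: {N1, N4, N5}
  D4: {N1, N4, N5}
  D5: {N2, N5}
  D6: {N2}
No 2 sites suffice: every size-2 union leaves at least one demand point uncovered.
But {D1, D2, D5} covers everything, so the minimum is 3.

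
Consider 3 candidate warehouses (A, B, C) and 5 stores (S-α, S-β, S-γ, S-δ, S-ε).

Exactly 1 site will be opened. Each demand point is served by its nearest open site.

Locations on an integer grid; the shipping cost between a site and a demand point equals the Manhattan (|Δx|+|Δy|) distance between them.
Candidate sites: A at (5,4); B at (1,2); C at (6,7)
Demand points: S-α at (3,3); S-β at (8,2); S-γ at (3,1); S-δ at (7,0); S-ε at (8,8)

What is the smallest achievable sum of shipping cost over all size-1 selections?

Open {A}.
  S-α→A 3, S-β→A 5, S-γ→A 5, S-δ→A 6, S-ε→A 7  ⇒ total 26.
Compare {B}: total 34.
Compare {C}: total 34.

26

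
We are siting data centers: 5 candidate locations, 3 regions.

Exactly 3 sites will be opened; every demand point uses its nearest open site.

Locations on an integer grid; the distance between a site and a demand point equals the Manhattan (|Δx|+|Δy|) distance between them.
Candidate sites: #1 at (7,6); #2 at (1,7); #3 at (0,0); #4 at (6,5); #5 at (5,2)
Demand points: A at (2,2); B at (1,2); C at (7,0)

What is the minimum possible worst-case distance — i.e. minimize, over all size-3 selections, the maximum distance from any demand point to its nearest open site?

4

Open {#1, #2, #5}.
  Farthest demand point is B at distance 4 (to #5); all others are ≤ 4.
With {#1, #3, #5} the worst case is 4.
With {#1, #4, #5} the worst case is 4.
No size-3 selection achieves below 4.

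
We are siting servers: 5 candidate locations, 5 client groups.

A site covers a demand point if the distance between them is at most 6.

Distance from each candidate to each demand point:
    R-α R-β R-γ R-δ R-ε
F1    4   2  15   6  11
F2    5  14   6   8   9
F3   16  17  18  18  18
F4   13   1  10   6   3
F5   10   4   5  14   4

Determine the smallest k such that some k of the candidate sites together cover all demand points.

Coverage sets (demand points within 6 of each site):
  F1: {R-α, R-β, R-δ}
  F2: {R-α, R-γ}
  F3: {}
  F4: {R-β, R-δ, R-ε}
  F5: {R-β, R-γ, R-ε}
No single site covers all 5 demand points.
But {F1, F5} covers everything, so the minimum is 2.

2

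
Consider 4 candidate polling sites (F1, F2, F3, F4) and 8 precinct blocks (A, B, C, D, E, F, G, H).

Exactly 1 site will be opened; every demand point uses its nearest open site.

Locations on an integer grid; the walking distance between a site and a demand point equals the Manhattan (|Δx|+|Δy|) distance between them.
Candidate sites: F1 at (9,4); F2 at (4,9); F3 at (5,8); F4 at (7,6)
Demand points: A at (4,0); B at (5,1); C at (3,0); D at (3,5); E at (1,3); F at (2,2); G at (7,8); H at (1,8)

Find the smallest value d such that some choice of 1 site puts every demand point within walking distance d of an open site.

10

Open {F2}.
  Farthest demand point is C at walking distance 10 (to F2); all others are ≤ 10.
With {F3} the worst case is 10.
With {F4} the worst case is 10.
No size-1 selection achieves below 10.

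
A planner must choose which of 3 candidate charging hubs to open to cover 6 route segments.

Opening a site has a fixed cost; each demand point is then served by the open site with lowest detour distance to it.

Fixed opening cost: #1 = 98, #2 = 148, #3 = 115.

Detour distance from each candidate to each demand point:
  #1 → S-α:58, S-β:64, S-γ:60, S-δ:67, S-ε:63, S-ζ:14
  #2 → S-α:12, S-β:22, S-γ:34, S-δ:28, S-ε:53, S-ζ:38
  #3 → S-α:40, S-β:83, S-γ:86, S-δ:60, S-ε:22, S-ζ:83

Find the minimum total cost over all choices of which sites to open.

335

Open {#2}: assign each demand point to its cheapest open site.
  S-α→#2 12, S-β→#2 22, S-γ→#2 34, S-δ→#2 28, S-ε→#2 53, S-ζ→#2 38
  detour distance 187, fixed 148 → total 335.
Compare {#1, #2}: detour distance 163 + fixed 246 = 409.
Compare {#2, #3}: detour distance 156 + fixed 263 = 419.
Compare {#1}: detour distance 326 + fixed 98 = 424.
All other subsets cost ≥ 409. Minimum total cost: 335.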